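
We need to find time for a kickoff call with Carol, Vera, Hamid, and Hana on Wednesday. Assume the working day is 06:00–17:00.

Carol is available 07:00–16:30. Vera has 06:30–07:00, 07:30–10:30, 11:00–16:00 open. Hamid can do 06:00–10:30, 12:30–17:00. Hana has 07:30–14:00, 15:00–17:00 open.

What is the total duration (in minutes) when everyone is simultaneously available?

Carol ∩ Vera: 07:30-10:30, 11:00-16:00.
Carol ∩ Vera ∩ Hamid: 07:30-10:30, 12:30-16:00.
Carol ∩ Vera ∩ Hamid ∩ Hana: 07:30-10:30, 12:30-14:00, 15:00-16:00.
Summing the common windows: 180 + 90 + 60 = 330 minutes.

330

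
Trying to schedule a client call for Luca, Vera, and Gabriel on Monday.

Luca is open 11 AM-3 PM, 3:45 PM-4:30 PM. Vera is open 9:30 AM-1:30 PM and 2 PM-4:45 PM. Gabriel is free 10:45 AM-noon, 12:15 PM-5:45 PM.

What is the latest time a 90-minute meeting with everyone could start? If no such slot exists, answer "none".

Luca ∩ Vera: 11:00-13:30, 14:00-15:00, 15:45-16:30.
Luca ∩ Vera ∩ Gabriel: 11:00-12:00, 12:15-13:30, 14:00-15:00, 15:45-16:30.
No common window is at least 90 minutes long.

none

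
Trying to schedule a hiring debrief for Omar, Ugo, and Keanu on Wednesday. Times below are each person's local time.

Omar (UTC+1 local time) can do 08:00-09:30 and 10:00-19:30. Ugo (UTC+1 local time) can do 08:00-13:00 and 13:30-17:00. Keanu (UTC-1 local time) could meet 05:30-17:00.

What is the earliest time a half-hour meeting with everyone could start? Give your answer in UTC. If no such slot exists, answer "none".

Omar in UTC: 07:00-08:30, 09:00-18:30 (subtract 1h to convert from UTC+1).
Ugo in UTC: 07:00-12:00, 12:30-16:00 (subtract 1h to convert from UTC+1).
Keanu in UTC: 06:30-18:00 (add 1h to convert from UTC-1).
Omar ∩ Ugo: 07:00-08:30, 09:00-12:00, 12:30-16:00.
Omar ∩ Ugo ∩ Keanu: 07:00-08:30, 09:00-12:00, 12:30-16:00.
The first common window of at least 30 minutes is 07:00-08:30, so the earliest start is 07:00.

07:00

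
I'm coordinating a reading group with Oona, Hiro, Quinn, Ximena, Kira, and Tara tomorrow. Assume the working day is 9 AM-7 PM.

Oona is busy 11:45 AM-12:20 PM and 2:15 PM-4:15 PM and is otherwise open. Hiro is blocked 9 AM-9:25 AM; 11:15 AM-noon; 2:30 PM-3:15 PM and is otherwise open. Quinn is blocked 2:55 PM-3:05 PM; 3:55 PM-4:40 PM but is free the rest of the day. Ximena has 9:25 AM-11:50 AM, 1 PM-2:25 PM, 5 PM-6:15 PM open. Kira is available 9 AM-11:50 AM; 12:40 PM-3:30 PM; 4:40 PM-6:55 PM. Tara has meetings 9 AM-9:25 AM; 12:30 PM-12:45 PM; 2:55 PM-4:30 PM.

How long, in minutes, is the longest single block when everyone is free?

110

Oona free: 09:00-11:45, 12:20-14:15, 16:15-19:00 (invert busy blocks within the working day).
Hiro free: 09:25-11:15, 12:00-14:30, 15:15-19:00 (invert busy blocks within the working day).
Quinn free: 09:00-14:55, 15:05-15:55, 16:40-19:00 (invert busy blocks within the working day).
Ximena free: 09:25-11:50, 13:00-14:25, 17:00-18:15.
Kira free: 09:00-11:50, 12:40-15:30, 16:40-18:55.
Tara free: 09:25-12:30, 12:45-14:55, 16:30-19:00 (invert busy blocks within the working day).
Oona ∩ Hiro: 09:25-11:15, 12:20-14:15, 16:15-19:00.
Oona ∩ Hiro ∩ Quinn: 09:25-11:15, 12:20-14:15, 16:40-19:00.
Oona ∩ Hiro ∩ Quinn ∩ Ximena: 09:25-11:15, 13:00-14:15, 17:00-18:15.
Oona ∩ Hiro ∩ Quinn ∩ Ximena ∩ Kira: 09:25-11:15, 13:00-14:15, 17:00-18:15.
Oona ∩ Hiro ∩ Quinn ∩ Ximena ∩ Kira ∩ Tara: 09:25-11:15, 13:00-14:15, 17:00-18:15.
The longest is 09:25-11:15 at 110 minutes.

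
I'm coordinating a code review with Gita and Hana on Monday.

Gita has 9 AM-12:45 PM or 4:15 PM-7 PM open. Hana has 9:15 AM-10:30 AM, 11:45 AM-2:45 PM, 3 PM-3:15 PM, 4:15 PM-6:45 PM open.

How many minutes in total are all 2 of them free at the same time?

Gita ∩ Hana: 09:15-10:30, 11:45-12:45, 16:15-18:45.
Summing the common windows: 75 + 60 + 150 = 285 minutes.

285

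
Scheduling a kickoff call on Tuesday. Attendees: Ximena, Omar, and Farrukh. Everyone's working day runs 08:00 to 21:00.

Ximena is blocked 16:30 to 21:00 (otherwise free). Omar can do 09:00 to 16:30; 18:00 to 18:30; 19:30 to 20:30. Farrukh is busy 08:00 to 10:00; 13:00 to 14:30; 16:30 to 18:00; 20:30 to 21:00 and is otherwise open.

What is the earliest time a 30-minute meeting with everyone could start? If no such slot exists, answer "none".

Ximena free: 08:00-16:30 (invert busy blocks within the working day).
Omar free: 09:00-16:30, 18:00-18:30, 19:30-20:30.
Farrukh free: 10:00-13:00, 14:30-16:30, 18:00-20:30 (invert busy blocks within the working day).
Ximena ∩ Omar: 09:00-16:30.
Ximena ∩ Omar ∩ Farrukh: 10:00-13:00, 14:30-16:30.
The first common window of at least 30 minutes is 10:00-13:00, so the earliest start is 10:00.

10:00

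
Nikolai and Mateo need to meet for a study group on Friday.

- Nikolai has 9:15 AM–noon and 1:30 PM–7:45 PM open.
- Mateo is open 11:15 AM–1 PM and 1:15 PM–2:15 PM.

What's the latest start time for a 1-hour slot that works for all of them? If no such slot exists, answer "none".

Nikolai ∩ Mateo: 11:15-12:00, 13:30-14:15.
Those are the intersection windows.
No common window is at least 60 minutes long.

none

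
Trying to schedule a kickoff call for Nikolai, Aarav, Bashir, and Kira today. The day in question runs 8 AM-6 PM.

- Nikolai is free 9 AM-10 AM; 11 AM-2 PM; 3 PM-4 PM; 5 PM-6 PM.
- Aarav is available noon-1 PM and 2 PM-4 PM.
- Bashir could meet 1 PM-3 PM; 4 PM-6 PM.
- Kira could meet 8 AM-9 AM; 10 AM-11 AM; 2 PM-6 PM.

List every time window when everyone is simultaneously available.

Nikolai ∩ Aarav: 12:00-13:00, 15:00-16:00.
Nikolai ∩ Aarav ∩ Bashir: ∅.
Nikolai ∩ Aarav ∩ Bashir ∩ Kira: ∅.
There is no time when everyone is free.

none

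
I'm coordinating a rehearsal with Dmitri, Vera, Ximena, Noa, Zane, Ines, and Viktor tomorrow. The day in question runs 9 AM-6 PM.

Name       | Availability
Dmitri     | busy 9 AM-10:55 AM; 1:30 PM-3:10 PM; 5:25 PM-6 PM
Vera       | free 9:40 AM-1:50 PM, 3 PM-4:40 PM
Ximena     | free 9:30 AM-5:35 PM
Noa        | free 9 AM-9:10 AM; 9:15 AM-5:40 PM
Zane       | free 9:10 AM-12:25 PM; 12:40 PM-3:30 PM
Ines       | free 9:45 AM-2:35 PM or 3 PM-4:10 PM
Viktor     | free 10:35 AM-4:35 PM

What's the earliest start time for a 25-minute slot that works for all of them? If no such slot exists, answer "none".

10:55

Dmitri free: 10:55-13:30, 15:10-17:25 (invert busy blocks within the working day).
Vera free: 09:40-13:50, 15:00-16:40.
Ximena free: 09:30-17:35.
Noa free: 09:00-09:10, 09:15-17:40.
Zane free: 09:10-12:25, 12:40-15:30.
Ines free: 09:45-14:35, 15:00-16:10.
Viktor free: 10:35-16:35.
Dmitri ∩ Vera: 10:55-13:30, 15:10-16:40.
Dmitri ∩ Vera ∩ Ximena: 10:55-13:30, 15:10-16:40.
Dmitri ∩ Vera ∩ Ximena ∩ Noa: 10:55-13:30, 15:10-16:40.
Dmitri ∩ Vera ∩ Ximena ∩ Noa ∩ Zane: 10:55-12:25, 12:40-13:30, 15:10-15:30.
Dmitri ∩ Vera ∩ Ximena ∩ Noa ∩ Zane ∩ Ines: 10:55-12:25, 12:40-13:30, 15:10-15:30.
Dmitri ∩ Vera ∩ Ximena ∩ Noa ∩ Zane ∩ Ines ∩ Viktor: 10:55-12:25, 12:40-13:30, 15:10-15:30.
The first common window of at least 25 minutes is 10:55-12:25, so the earliest start is 10:55.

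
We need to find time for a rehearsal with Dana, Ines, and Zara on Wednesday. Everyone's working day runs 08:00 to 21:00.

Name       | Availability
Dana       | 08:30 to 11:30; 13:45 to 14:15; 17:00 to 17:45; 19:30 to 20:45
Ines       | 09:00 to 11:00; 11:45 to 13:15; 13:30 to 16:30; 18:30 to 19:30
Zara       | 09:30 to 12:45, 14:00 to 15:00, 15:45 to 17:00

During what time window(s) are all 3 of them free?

09:30-11:00, 14:00-14:15

Dana ∩ Ines: 09:00-11:00, 13:45-14:15.
Dana ∩ Ines ∩ Zara: 09:30-11:00, 14:00-14:15.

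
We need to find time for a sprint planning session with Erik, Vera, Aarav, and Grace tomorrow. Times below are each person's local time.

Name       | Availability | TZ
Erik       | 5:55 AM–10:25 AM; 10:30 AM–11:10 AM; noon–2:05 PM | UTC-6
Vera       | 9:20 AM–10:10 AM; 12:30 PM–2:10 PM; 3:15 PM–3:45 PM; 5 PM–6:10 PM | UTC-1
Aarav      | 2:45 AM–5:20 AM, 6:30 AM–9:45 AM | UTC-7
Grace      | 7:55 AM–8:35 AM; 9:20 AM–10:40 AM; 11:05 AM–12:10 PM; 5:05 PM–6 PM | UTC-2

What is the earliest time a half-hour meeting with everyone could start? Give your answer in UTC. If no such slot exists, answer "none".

Erik in UTC: 11:55-16:25, 16:30-17:10, 18:00-20:05 (add 6h to convert from UTC-6).
Vera in UTC: 10:20-11:10, 13:30-15:10, 16:15-16:45, 18:00-19:10 (add 1h to convert from UTC-1).
Aarav in UTC: 09:45-12:20, 13:30-16:45 (add 7h to convert from UTC-7).
Grace in UTC: 09:55-10:35, 11:20-12:40, 13:05-14:10, 19:05-20:00 (add 2h to convert from UTC-2).
Erik ∩ Vera: 13:30-15:10, 16:15-16:25, 16:30-16:45, 18:00-19:10.
Erik ∩ Vera ∩ Aarav: 13:30-15:10, 16:15-16:25, 16:30-16:45.
Erik ∩ Vera ∩ Aarav ∩ Grace: 13:30-14:10.
Those are the intersection windows.
The first common window of at least 30 minutes is 13:30-14:10, so the earliest start is 13:30.

13:30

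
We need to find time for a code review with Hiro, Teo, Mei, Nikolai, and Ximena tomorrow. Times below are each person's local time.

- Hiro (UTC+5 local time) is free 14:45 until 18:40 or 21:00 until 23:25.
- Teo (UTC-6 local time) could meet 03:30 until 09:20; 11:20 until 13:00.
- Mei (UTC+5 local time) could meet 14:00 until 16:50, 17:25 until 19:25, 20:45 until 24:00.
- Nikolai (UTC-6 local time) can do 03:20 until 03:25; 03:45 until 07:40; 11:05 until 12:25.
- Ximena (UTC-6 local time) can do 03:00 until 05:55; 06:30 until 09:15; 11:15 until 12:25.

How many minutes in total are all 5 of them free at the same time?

Hiro in UTC: 09:45-13:40, 16:00-18:25 (subtract 5h to convert from UTC+5).
Teo in UTC: 09:30-15:20, 17:20-19:00 (add 6h to convert from UTC-6).
Mei in UTC: 09:00-11:50, 12:25-14:25, 15:45-19:00 (subtract 5h to convert from UTC+5).
Nikolai in UTC: 09:20-09:25, 09:45-13:40, 17:05-18:25 (add 6h to convert from UTC-6).
Ximena in UTC: 09:00-11:55, 12:30-15:15, 17:15-18:25 (add 6h to convert from UTC-6).
Hiro ∩ Teo: 09:45-13:40, 17:20-18:25.
Hiro ∩ Teo ∩ Mei: 09:45-11:50, 12:25-13:40, 17:20-18:25.
Hiro ∩ Teo ∩ Mei ∩ Nikolai: 09:45-11:50, 12:25-13:40, 17:20-18:25.
Hiro ∩ Teo ∩ Mei ∩ Nikolai ∩ Ximena: 09:45-11:50, 12:30-13:40, 17:20-18:25.
Summing the common windows: 125 + 70 + 65 = 260 minutes.

260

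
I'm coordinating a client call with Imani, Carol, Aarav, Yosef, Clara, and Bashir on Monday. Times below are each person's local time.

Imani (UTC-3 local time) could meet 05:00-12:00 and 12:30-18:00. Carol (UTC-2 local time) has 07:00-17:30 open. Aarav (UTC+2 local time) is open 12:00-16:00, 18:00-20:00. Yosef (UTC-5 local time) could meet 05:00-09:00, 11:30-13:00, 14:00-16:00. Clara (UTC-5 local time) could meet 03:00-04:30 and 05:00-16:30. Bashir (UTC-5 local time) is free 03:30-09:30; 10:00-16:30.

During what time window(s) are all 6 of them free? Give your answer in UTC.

Imani in UTC: 08:00-15:00, 15:30-21:00 (add 3h to convert from UTC-3).
Carol in UTC: 09:00-19:30 (add 2h to convert from UTC-2).
Aarav in UTC: 10:00-14:00, 16:00-18:00 (subtract 2h to convert from UTC+2).
Yosef in UTC: 10:00-14:00, 16:30-18:00, 19:00-21:00 (add 5h to convert from UTC-5).
Clara in UTC: 08:00-09:30, 10:00-21:30 (add 5h to convert from UTC-5).
Bashir in UTC: 08:30-14:30, 15:00-21:30 (add 5h to convert from UTC-5).
Imani ∩ Carol: 09:00-15:00, 15:30-19:30.
Imani ∩ Carol ∩ Aarav: 10:00-14:00, 16:00-18:00.
Imani ∩ Carol ∩ Aarav ∩ Yosef: 10:00-14:00, 16:30-18:00.
Imani ∩ Carol ∩ Aarav ∩ Yosef ∩ Clara: 10:00-14:00, 16:30-18:00.
Imani ∩ Carol ∩ Aarav ∩ Yosef ∩ Clara ∩ Bashir: 10:00-14:00, 16:30-18:00.
Those are the intersection windows.

10:00-14:00, 16:30-18:00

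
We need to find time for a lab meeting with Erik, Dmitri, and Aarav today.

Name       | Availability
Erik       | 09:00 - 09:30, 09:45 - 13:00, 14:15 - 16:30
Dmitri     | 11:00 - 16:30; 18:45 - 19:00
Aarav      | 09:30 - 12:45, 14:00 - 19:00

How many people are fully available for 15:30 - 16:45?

Aarav can make the full 15:30-16:45 slot — that's 1.

1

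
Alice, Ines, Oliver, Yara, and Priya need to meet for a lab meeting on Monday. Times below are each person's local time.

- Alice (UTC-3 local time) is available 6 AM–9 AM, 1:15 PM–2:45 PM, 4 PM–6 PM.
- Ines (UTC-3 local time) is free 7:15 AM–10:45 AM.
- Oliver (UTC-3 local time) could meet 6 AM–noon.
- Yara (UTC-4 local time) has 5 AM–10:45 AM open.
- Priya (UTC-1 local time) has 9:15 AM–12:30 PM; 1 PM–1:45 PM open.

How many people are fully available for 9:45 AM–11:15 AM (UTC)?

3

Alice in UTC: 09:00-12:00, 16:15-17:45, 19:00-21:00 (add 3h to convert from UTC-3).
Ines in UTC: 10:15-13:45 (add 3h to convert from UTC-3).
Oliver in UTC: 09:00-15:00 (add 3h to convert from UTC-3).
Yara in UTC: 09:00-14:45 (add 4h to convert from UTC-4).
Priya in UTC: 10:15-13:30, 14:00-14:45 (add 1h to convert from UTC-1).
Alice, Oliver, and Yara can make the full 09:45-11:15 slot — that's 3.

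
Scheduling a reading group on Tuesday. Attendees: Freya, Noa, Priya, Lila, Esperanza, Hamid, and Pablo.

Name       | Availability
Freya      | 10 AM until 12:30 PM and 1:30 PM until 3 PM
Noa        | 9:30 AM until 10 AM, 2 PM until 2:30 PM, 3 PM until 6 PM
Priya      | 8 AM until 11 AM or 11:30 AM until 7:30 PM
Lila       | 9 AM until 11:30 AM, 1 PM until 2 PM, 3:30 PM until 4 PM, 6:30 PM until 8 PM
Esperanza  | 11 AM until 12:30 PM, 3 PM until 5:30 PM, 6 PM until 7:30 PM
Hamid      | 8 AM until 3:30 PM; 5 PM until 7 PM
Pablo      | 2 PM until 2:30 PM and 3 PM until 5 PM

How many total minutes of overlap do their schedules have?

Freya ∩ Noa: 14:00-14:30.
Freya ∩ Noa ∩ Priya: 14:00-14:30.
Freya ∩ Noa ∩ Priya ∩ Lila: ∅.
Freya ∩ Noa ∩ Priya ∩ Lila ∩ Esperanza: ∅.
Freya ∩ Noa ∩ Priya ∩ Lila ∩ Esperanza ∩ Hamid: ∅.
Freya ∩ Noa ∩ Priya ∩ Lila ∩ Esperanza ∩ Hamid ∩ Pablo: ∅.
There is no time when everyone is free.
There is no common window, so the total is 0 minutes.

0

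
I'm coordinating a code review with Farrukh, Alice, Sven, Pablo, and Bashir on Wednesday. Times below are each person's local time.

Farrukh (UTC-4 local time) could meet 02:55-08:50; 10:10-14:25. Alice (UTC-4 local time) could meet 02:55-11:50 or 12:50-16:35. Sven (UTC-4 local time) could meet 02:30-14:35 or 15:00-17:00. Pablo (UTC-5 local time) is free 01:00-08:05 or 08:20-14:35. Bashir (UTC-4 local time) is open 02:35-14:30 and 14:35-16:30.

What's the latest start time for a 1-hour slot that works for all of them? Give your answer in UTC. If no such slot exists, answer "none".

17:25

Farrukh in UTC: 06:55-12:50, 14:10-18:25 (add 4h to convert from UTC-4).
Alice in UTC: 06:55-15:50, 16:50-20:35 (add 4h to convert from UTC-4).
Sven in UTC: 06:30-18:35, 19:00-21:00 (add 4h to convert from UTC-4).
Pablo in UTC: 06:00-13:05, 13:20-19:35 (add 5h to convert from UTC-5).
Bashir in UTC: 06:35-18:30, 18:35-20:30 (add 4h to convert from UTC-4).
Farrukh ∩ Alice: 06:55-12:50, 14:10-15:50, 16:50-18:25.
Farrukh ∩ Alice ∩ Sven: 06:55-12:50, 14:10-15:50, 16:50-18:25.
Farrukh ∩ Alice ∩ Sven ∩ Pablo: 06:55-12:50, 14:10-15:50, 16:50-18:25.
Farrukh ∩ Alice ∩ Sven ∩ Pablo ∩ Bashir: 06:55-12:50, 14:10-15:50, 16:50-18:25.
The last common window of at least 60 minutes is 16:50-18:25; a 60-minute meeting can start as late as 17:25 and still end by 18:25.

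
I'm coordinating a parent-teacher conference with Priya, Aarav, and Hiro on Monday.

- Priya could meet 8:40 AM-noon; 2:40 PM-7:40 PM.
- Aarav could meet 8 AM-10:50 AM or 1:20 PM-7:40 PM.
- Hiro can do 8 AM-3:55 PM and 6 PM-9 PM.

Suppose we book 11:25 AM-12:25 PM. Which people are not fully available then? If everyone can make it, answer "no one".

Priya: not fully free for 11:25-12:25. Aarav: not fully free for 11:25-12:25. Hiro: free for 11:25-12:25.

Aarav, Priya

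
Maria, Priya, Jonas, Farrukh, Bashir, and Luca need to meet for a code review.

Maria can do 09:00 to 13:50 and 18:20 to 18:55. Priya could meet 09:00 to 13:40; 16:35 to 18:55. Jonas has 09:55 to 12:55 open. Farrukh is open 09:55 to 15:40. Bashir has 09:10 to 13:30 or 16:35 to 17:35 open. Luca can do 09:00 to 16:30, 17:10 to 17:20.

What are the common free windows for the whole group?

Maria ∩ Priya: 09:00-13:40, 18:20-18:55.
Maria ∩ Priya ∩ Jonas: 09:55-12:55.
Maria ∩ Priya ∩ Jonas ∩ Farrukh: 09:55-12:55.
Maria ∩ Priya ∩ Jonas ∩ Farrukh ∩ Bashir: 09:55-12:55.
Maria ∩ Priya ∩ Jonas ∩ Farrukh ∩ Bashir ∩ Luca: 09:55-12:55.
So the common availability across everyone is 09:55-12:55.

09:55-12:55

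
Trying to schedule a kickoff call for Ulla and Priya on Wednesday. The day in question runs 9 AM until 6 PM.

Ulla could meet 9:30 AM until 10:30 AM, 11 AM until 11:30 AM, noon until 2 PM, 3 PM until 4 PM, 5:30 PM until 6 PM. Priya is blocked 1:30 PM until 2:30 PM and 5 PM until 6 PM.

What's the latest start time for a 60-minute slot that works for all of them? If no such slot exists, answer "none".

15:00

Ulla free: 09:30-10:30, 11:00-11:30, 12:00-14:00, 15:00-16:00, 17:30-18:00.
Priya free: 09:00-13:30, 14:30-17:00 (invert busy blocks within the working day).
Ulla ∩ Priya: 09:30-10:30, 11:00-11:30, 12:00-13:30, 15:00-16:00.
The last common window of at least 60 minutes is 15:00-16:00; a 60-minute meeting can start as late as 15:00 and still end by 16:00.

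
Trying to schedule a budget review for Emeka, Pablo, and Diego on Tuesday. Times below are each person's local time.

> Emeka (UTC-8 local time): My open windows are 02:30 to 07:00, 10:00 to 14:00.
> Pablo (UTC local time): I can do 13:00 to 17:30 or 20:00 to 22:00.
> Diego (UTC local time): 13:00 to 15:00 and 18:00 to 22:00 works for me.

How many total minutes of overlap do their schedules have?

240

Emeka in UTC: 10:30-15:00, 18:00-22:00 (add 8h to convert from UTC-8).
Pablo in UTC: 13:00-17:30, 20:00-22:00.
Diego in UTC: 13:00-15:00, 18:00-22:00.
Emeka ∩ Pablo: 13:00-15:00, 20:00-22:00.
Emeka ∩ Pablo ∩ Diego: 13:00-15:00, 20:00-22:00.
Those are the intersection windows.
Summing the common windows: 120 + 120 = 240 minutes.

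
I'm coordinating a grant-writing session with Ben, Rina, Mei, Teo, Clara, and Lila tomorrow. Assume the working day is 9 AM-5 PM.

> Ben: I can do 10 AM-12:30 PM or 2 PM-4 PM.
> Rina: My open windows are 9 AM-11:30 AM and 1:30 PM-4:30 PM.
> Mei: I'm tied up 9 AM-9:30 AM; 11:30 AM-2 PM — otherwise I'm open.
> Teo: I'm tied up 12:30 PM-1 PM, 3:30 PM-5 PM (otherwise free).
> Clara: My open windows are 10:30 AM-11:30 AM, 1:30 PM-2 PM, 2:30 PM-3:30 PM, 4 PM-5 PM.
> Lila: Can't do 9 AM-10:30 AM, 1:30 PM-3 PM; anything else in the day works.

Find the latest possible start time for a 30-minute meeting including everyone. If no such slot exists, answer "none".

15:00

Ben free: 10:00-12:30, 14:00-16:00.
Rina free: 09:00-11:30, 13:30-16:30.
Mei free: 09:30-11:30, 14:00-17:00 (invert busy blocks within the working day).
Teo free: 09:00-12:30, 13:00-15:30 (invert busy blocks within the working day).
Clara free: 10:30-11:30, 13:30-14:00, 14:30-15:30, 16:00-17:00.
Lila free: 10:30-13:30, 15:00-17:00 (invert busy blocks within the working day).
Ben ∩ Rina: 10:00-11:30, 14:00-16:00.
Ben ∩ Rina ∩ Mei: 10:00-11:30, 14:00-16:00.
Ben ∩ Rina ∩ Mei ∩ Teo: 10:00-11:30, 14:00-15:30.
Ben ∩ Rina ∩ Mei ∩ Teo ∩ Clara: 10:30-11:30, 14:30-15:30.
Ben ∩ Rina ∩ Mei ∩ Teo ∩ Clara ∩ Lila: 10:30-11:30, 15:00-15:30.
Those are the intersection windows.
The last common window of at least 30 minutes is 15:00-15:30; a 30-minute meeting can start as late as 15:00 and still end by 15:30.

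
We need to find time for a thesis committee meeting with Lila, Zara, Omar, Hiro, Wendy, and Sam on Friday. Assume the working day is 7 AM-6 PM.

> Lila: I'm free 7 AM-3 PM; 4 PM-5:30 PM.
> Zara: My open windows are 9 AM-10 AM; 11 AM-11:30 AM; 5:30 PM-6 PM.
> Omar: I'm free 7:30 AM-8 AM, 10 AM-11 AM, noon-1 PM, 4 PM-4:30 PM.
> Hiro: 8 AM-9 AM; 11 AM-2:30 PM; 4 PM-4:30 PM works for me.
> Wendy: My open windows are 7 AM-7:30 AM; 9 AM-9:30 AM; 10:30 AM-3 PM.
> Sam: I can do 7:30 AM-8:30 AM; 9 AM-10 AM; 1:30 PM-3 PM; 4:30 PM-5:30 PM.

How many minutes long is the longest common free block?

0

Lila ∩ Zara: 09:00-10:00, 11:00-11:30.
Lila ∩ Zara ∩ Omar: ∅.
Lila ∩ Zara ∩ Omar ∩ Hiro: ∅.
Lila ∩ Zara ∩ Omar ∩ Hiro ∩ Wendy: ∅.
Lila ∩ Zara ∩ Omar ∩ Hiro ∩ Wendy ∩ Sam: ∅.
There is no time when everyone is free.
No common window exists, so the longest block is 0 minutes.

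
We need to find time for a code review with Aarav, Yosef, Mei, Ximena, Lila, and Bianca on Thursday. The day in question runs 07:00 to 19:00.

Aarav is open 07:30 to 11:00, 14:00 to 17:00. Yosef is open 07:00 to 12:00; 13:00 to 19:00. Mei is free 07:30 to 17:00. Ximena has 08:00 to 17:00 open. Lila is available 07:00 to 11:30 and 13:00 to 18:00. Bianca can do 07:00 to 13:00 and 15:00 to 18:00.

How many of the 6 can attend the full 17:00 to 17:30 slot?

3

Yosef, Lila, and Bianca can make the full 17:00-17:30 slot — that's 3.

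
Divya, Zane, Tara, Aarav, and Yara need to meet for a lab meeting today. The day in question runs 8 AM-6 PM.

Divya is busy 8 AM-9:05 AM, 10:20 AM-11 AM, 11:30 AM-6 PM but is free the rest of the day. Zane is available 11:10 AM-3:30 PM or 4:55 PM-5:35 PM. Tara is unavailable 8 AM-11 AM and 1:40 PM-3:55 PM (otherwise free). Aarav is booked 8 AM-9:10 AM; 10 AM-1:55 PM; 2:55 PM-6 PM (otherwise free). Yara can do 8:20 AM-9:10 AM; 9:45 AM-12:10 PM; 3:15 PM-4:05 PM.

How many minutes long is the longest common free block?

0

Divya free: 09:05-10:20, 11:00-11:30 (invert busy blocks within the working day).
Zane free: 11:10-15:30, 16:55-17:35.
Tara free: 11:00-13:40, 15:55-18:00 (invert busy blocks within the working day).
Aarav free: 09:10-10:00, 13:55-14:55 (invert busy blocks within the working day).
Yara free: 08:20-09:10, 09:45-12:10, 15:15-16:05.
Divya ∩ Zane: 11:10-11:30.
Divya ∩ Zane ∩ Tara: 11:10-11:30.
Divya ∩ Zane ∩ Tara ∩ Aarav: ∅.
Divya ∩ Zane ∩ Tara ∩ Aarav ∩ Yara: ∅.
There is no time when everyone is free.
No common window exists, so the longest block is 0 minutes.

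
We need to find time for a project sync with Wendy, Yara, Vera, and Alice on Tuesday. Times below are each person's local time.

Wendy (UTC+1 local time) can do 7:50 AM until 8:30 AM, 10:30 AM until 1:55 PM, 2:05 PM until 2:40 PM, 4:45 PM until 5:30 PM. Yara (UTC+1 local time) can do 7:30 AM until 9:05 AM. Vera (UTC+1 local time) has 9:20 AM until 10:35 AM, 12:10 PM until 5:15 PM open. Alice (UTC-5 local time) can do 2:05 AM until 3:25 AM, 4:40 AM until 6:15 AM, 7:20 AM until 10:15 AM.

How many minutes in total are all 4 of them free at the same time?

0

Wendy in UTC: 06:50-07:30, 09:30-12:55, 13:05-13:40, 15:45-16:30 (subtract 1h to convert from UTC+1).
Yara in UTC: 06:30-08:05 (subtract 1h to convert from UTC+1).
Vera in UTC: 08:20-09:35, 11:10-16:15 (subtract 1h to convert from UTC+1).
Alice in UTC: 07:05-08:25, 09:40-11:15, 12:20-15:15 (add 5h to convert from UTC-5).
Wendy ∩ Yara: 06:50-07:30.
Wendy ∩ Yara ∩ Vera: ∅.
Wendy ∩ Yara ∩ Vera ∩ Alice: ∅.
There is no time when everyone is free.
There is no common window, so the total is 0 minutes.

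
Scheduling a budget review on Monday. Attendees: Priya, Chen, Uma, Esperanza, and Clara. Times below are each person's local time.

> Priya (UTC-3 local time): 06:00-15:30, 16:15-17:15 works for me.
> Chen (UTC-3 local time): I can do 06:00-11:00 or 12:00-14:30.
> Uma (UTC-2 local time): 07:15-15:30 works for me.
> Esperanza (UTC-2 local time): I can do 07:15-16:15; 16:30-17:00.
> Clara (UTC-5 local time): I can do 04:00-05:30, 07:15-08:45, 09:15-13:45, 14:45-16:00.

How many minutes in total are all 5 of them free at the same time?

315

Priya in UTC: 09:00-18:30, 19:15-20:15 (add 3h to convert from UTC-3).
Chen in UTC: 09:00-14:00, 15:00-17:30 (add 3h to convert from UTC-3).
Uma in UTC: 09:15-17:30 (add 2h to convert from UTC-2).
Esperanza in UTC: 09:15-18:15, 18:30-19:00 (add 2h to convert from UTC-2).
Clara in UTC: 09:00-10:30, 12:15-13:45, 14:15-18:45, 19:45-21:00 (add 5h to convert from UTC-5).
Priya ∩ Chen: 09:00-14:00, 15:00-17:30.
Priya ∩ Chen ∩ Uma: 09:15-14:00, 15:00-17:30.
Priya ∩ Chen ∩ Uma ∩ Esperanza: 09:15-14:00, 15:00-17:30.
Priya ∩ Chen ∩ Uma ∩ Esperanza ∩ Clara: 09:15-10:30, 12:15-13:45, 15:00-17:30.
Summing the common windows: 75 + 90 + 150 = 315 minutes.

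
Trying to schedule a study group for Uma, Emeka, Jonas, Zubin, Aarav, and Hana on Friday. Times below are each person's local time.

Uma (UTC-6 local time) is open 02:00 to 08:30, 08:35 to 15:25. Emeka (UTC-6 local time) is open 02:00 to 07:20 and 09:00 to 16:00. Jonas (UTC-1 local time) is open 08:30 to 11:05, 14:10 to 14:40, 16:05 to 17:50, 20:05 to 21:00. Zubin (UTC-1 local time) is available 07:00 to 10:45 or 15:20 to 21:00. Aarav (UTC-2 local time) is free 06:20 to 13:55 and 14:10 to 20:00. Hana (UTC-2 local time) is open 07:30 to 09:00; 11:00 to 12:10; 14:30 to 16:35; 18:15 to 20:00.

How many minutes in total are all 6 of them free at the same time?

200

Uma in UTC: 08:00-14:30, 14:35-21:25 (add 6h to convert from UTC-6).
Emeka in UTC: 08:00-13:20, 15:00-22:00 (add 6h to convert from UTC-6).
Jonas in UTC: 09:30-12:05, 15:10-15:40, 17:05-18:50, 21:05-22:00 (add 1h to convert from UTC-1).
Zubin in UTC: 08:00-11:45, 16:20-22:00 (add 1h to convert from UTC-1).
Aarav in UTC: 08:20-15:55, 16:10-22:00 (add 2h to convert from UTC-2).
Hana in UTC: 09:30-11:00, 13:00-14:10, 16:30-18:35, 20:15-22:00 (add 2h to convert from UTC-2).
Uma ∩ Emeka: 08:00-13:20, 15:00-21:25.
Uma ∩ Emeka ∩ Jonas: 09:30-12:05, 15:10-15:40, 17:05-18:50, 21:05-21:25.
Uma ∩ Emeka ∩ Jonas ∩ Zubin: 09:30-11:45, 17:05-18:50, 21:05-21:25.
Uma ∩ Emeka ∩ Jonas ∩ Zubin ∩ Aarav: 09:30-11:45, 17:05-18:50, 21:05-21:25.
Uma ∩ Emeka ∩ Jonas ∩ Zubin ∩ Aarav ∩ Hana: 09:30-11:00, 17:05-18:35, 21:05-21:25.
Summing the common windows: 90 + 90 + 20 = 200 minutes.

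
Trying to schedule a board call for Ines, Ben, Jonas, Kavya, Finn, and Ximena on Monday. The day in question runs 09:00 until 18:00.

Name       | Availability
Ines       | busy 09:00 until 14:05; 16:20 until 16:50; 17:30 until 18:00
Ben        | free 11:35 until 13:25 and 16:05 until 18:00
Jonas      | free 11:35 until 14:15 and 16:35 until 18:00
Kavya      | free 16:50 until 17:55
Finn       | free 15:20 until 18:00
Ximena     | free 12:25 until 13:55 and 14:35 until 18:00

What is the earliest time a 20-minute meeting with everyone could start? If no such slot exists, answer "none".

Ines free: 14:05-16:20, 16:50-17:30 (invert busy blocks within the working day).
Ben free: 11:35-13:25, 16:05-18:00.
Jonas free: 11:35-14:15, 16:35-18:00.
Kavya free: 16:50-17:55.
Finn free: 15:20-18:00.
Ximena free: 12:25-13:55, 14:35-18:00.
Ines ∩ Ben: 16:05-16:20, 16:50-17:30.
Ines ∩ Ben ∩ Jonas: 16:50-17:30.
Ines ∩ Ben ∩ Jonas ∩ Kavya: 16:50-17:30.
Ines ∩ Ben ∩ Jonas ∩ Kavya ∩ Finn: 16:50-17:30.
Ines ∩ Ben ∩ Jonas ∩ Kavya ∩ Finn ∩ Ximena: 16:50-17:30.
The first common window of at least 20 minutes is 16:50-17:30, so the earliest start is 16:50.

16:50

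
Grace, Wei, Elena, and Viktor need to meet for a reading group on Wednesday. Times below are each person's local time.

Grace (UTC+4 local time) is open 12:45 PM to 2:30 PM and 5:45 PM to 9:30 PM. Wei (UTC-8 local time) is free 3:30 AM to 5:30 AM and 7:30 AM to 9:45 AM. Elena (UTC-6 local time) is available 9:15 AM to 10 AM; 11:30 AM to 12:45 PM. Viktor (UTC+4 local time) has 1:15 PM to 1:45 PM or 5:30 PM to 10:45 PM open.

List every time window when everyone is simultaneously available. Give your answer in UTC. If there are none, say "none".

15:30-16:00

Grace in UTC: 08:45-10:30, 13:45-17:30 (subtract 4h to convert from UTC+4).
Wei in UTC: 11:30-13:30, 15:30-17:45 (add 8h to convert from UTC-8).
Elena in UTC: 15:15-16:00, 17:30-18:45 (add 6h to convert from UTC-6).
Viktor in UTC: 09:15-09:45, 13:30-18:45 (subtract 4h to convert from UTC+4).
Grace ∩ Wei: 15:30-17:30.
Grace ∩ Wei ∩ Elena: 15:30-16:00.
Grace ∩ Wei ∩ Elena ∩ Viktor: 15:30-16:00.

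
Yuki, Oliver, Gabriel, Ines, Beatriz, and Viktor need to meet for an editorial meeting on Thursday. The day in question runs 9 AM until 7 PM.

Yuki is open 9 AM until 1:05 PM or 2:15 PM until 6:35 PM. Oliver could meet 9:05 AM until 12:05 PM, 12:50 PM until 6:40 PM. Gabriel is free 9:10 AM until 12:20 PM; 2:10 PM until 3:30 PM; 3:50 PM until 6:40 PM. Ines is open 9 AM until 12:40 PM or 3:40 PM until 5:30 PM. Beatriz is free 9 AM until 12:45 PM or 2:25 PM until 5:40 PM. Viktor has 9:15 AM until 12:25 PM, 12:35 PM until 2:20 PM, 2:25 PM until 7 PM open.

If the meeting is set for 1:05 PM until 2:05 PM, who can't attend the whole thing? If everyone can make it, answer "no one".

Beatriz, Gabriel, Ines, Yuki

Yuki: not fully free for 13:05-14:05. Oliver: free for 13:05-14:05. Gabriel: not fully free for 13:05-14:05. Ines: not fully free for 13:05-14:05. Beatriz: not fully free for 13:05-14:05. Viktor: free for 13:05-14:05.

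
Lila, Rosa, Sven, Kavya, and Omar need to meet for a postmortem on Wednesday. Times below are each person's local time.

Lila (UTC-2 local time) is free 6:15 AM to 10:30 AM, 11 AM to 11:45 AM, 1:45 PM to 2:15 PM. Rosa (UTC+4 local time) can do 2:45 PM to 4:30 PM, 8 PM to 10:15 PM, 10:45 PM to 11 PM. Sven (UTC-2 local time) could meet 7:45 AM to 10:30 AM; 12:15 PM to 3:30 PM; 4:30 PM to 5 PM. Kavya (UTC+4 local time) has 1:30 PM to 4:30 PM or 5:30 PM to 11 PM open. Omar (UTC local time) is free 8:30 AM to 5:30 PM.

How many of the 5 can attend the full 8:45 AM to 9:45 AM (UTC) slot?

2

Lila in UTC: 08:15-12:30, 13:00-13:45, 15:45-16:15 (add 2h to convert from UTC-2).
Rosa in UTC: 10:45-12:30, 16:00-18:15, 18:45-19:00 (subtract 4h to convert from UTC+4).
Sven in UTC: 09:45-12:30, 14:15-17:30, 18:30-19:00 (add 2h to convert from UTC-2).
Kavya in UTC: 09:30-12:30, 13:30-19:00 (subtract 4h to convert from UTC+4).
Omar in UTC: 08:30-17:30.
Lila and Omar can make the full 08:45-09:45 slot — that's 2.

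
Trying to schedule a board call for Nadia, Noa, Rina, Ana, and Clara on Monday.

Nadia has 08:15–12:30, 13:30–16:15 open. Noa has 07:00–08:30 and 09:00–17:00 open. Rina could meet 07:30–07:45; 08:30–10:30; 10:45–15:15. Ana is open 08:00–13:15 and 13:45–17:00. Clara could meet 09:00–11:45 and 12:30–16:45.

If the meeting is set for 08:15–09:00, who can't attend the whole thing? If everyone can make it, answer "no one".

Clara, Noa, Rina

Nadia: free for 08:15-09:00. Noa: not fully free for 08:15-09:00. Rina: not fully free for 08:15-09:00. Ana: free for 08:15-09:00. Clara: not fully free for 08:15-09:00.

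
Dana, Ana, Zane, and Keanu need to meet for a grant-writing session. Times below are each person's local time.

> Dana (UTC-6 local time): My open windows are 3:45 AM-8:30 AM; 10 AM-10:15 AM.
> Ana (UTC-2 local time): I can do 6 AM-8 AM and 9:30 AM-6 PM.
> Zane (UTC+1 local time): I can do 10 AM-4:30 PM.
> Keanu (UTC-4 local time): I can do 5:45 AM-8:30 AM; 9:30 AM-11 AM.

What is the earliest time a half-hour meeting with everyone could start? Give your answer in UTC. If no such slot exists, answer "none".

Dana in UTC: 09:45-14:30, 16:00-16:15 (add 6h to convert from UTC-6).
Ana in UTC: 08:00-10:00, 11:30-20:00 (add 2h to convert from UTC-2).
Zane in UTC: 09:00-15:30 (subtract 1h to convert from UTC+1).
Keanu in UTC: 09:45-12:30, 13:30-15:00 (add 4h to convert from UTC-4).
Dana ∩ Ana: 09:45-10:00, 11:30-14:30, 16:00-16:15.
Dana ∩ Ana ∩ Zane: 09:45-10:00, 11:30-14:30.
Dana ∩ Ana ∩ Zane ∩ Keanu: 09:45-10:00, 11:30-12:30, 13:30-14:30.
The first common window of at least 30 minutes is 11:30-12:30, so the earliest start is 11:30.

11:30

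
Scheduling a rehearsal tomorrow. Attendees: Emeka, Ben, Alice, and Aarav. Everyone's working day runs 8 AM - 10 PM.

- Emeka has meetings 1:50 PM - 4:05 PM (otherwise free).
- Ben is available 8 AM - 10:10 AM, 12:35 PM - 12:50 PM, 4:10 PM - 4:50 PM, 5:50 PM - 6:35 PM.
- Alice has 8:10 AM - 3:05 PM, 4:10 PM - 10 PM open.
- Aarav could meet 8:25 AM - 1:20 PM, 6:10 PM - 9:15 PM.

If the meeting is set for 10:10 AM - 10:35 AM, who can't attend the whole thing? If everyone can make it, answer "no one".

Ben

Emeka free: 08:00-13:50, 16:05-22:00 (invert busy blocks within the working day).
Ben free: 08:00-10:10, 12:35-12:50, 16:10-16:50, 17:50-18:35.
Alice free: 08:10-15:05, 16:10-22:00.
Aarav free: 08:25-13:20, 18:10-21:15.
Emeka: free for 10:10-10:35. Ben: not fully free for 10:10-10:35. Alice: free for 10:10-10:35. Aarav: free for 10:10-10:35.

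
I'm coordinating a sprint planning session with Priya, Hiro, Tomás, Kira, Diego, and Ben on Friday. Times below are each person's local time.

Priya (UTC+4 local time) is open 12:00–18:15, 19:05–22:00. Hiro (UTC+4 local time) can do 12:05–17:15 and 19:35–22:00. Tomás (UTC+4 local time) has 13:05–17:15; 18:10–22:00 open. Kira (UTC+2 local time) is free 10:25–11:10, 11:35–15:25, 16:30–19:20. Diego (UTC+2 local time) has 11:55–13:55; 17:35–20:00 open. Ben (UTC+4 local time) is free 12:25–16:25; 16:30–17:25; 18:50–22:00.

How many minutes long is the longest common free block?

120

Priya in UTC: 08:00-14:15, 15:05-18:00 (subtract 4h to convert from UTC+4).
Hiro in UTC: 08:05-13:15, 15:35-18:00 (subtract 4h to convert from UTC+4).
Tomás in UTC: 09:05-13:15, 14:10-18:00 (subtract 4h to convert from UTC+4).
Kira in UTC: 08:25-09:10, 09:35-13:25, 14:30-17:20 (subtract 2h to convert from UTC+2).
Diego in UTC: 09:55-11:55, 15:35-18:00 (subtract 2h to convert from UTC+2).
Ben in UTC: 08:25-12:25, 12:30-13:25, 14:50-18:00 (subtract 4h to convert from UTC+4).
Priya ∩ Hiro: 08:05-13:15, 15:35-18:00.
Priya ∩ Hiro ∩ Tomás: 09:05-13:15, 15:35-18:00.
Priya ∩ Hiro ∩ Tomás ∩ Kira: 09:05-09:10, 09:35-13:15, 15:35-17:20.
Priya ∩ Hiro ∩ Tomás ∩ Kira ∩ Diego: 09:55-11:55, 15:35-17:20.
Priya ∩ Hiro ∩ Tomás ∩ Kira ∩ Diego ∩ Ben: 09:55-11:55, 15:35-17:20.
The longest is 09:55-11:55 at 120 minutes.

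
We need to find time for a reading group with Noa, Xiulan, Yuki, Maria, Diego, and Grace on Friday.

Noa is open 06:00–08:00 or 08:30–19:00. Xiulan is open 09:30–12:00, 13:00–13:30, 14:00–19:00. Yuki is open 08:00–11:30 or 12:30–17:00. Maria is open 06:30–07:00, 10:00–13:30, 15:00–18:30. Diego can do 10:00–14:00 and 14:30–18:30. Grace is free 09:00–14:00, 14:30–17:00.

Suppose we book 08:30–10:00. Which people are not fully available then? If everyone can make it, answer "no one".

Diego, Grace, Maria, Xiulan

Noa: free for 08:30-10:00. Xiulan: not fully free for 08:30-10:00. Yuki: free for 08:30-10:00. Maria: not fully free for 08:30-10:00. Diego: not fully free for 08:30-10:00. Grace: not fully free for 08:30-10:00.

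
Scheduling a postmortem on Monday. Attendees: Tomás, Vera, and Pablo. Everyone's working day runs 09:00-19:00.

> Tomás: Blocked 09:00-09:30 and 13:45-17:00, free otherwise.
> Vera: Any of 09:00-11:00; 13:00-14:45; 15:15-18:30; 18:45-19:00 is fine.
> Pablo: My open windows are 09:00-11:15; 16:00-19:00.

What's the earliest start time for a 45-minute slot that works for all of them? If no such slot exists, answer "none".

09:30

Tomás free: 09:30-13:45, 17:00-19:00 (invert busy blocks within the working day).
Vera free: 09:00-11:00, 13:00-14:45, 15:15-18:30, 18:45-19:00.
Pablo free: 09:00-11:15, 16:00-19:00.
Tomás ∩ Vera: 09:30-11:00, 13:00-13:45, 17:00-18:30, 18:45-19:00.
Tomás ∩ Vera ∩ Pablo: 09:30-11:00, 17:00-18:30, 18:45-19:00.
The first common window of at least 45 minutes is 09:30-11:00, so the earliest start is 09:30.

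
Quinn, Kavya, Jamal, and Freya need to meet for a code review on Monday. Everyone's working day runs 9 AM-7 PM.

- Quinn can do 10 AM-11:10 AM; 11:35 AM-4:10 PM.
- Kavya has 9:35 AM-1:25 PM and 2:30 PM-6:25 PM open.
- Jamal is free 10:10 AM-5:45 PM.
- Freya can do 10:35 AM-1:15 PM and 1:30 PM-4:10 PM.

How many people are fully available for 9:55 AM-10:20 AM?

1

Kavya can make the full 09:55-10:20 slot — that's 1.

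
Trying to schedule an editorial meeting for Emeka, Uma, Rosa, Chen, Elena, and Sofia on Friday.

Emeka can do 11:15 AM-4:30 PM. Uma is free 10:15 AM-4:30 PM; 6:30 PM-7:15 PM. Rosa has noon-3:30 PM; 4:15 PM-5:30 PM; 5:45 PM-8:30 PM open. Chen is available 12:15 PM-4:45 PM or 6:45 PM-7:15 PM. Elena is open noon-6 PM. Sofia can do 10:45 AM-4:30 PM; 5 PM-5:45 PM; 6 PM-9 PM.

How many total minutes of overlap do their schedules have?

210

Emeka ∩ Uma: 11:15-16:30.
Emeka ∩ Uma ∩ Rosa: 12:00-15:30, 16:15-16:30.
Emeka ∩ Uma ∩ Rosa ∩ Chen: 12:15-15:30, 16:15-16:30.
Emeka ∩ Uma ∩ Rosa ∩ Chen ∩ Elena: 12:15-15:30, 16:15-16:30.
Emeka ∩ Uma ∩ Rosa ∩ Chen ∩ Elena ∩ Sofia: 12:15-15:30, 16:15-16:30.
Those are the intersection windows.
Summing the common windows: 195 + 15 = 210 minutes.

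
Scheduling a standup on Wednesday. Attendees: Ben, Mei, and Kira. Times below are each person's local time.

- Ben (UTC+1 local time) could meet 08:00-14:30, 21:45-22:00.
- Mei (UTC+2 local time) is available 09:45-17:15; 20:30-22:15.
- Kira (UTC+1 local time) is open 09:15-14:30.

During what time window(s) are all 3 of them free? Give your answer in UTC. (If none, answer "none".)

Ben in UTC: 07:00-13:30, 20:45-21:00 (subtract 1h to convert from UTC+1).
Mei in UTC: 07:45-15:15, 18:30-20:15 (subtract 2h to convert from UTC+2).
Kira in UTC: 08:15-13:30 (subtract 1h to convert from UTC+1).
Ben ∩ Mei: 07:45-13:30.
Ben ∩ Mei ∩ Kira: 08:15-13:30.
Those are the intersection windows.

08:15-13:30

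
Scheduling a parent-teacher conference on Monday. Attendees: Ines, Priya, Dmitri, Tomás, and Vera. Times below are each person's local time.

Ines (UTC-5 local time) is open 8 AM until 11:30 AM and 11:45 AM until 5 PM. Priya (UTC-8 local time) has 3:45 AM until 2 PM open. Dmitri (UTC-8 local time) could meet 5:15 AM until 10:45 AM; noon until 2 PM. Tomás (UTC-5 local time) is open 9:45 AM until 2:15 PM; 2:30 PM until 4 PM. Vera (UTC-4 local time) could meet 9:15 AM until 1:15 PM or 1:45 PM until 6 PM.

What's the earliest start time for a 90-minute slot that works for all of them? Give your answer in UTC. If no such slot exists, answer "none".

Ines in UTC: 13:00-16:30, 16:45-22:00 (add 5h to convert from UTC-5).
Priya in UTC: 11:45-22:00 (add 8h to convert from UTC-8).
Dmitri in UTC: 13:15-18:45, 20:00-22:00 (add 8h to convert from UTC-8).
Tomás in UTC: 14:45-19:15, 19:30-21:00 (add 5h to convert from UTC-5).
Vera in UTC: 13:15-17:15, 17:45-22:00 (add 4h to convert from UTC-4).
Ines ∩ Priya: 13:00-16:30, 16:45-22:00.
Ines ∩ Priya ∩ Dmitri: 13:15-16:30, 16:45-18:45, 20:00-22:00.
Ines ∩ Priya ∩ Dmitri ∩ Tomás: 14:45-16:30, 16:45-18:45, 20:00-21:00.
Ines ∩ Priya ∩ Dmitri ∩ Tomás ∩ Vera: 14:45-16:30, 16:45-17:15, 17:45-18:45, 20:00-21:00.
The first common window of at least 90 minutes is 14:45-16:30, so the earliest start is 14:45.

14:45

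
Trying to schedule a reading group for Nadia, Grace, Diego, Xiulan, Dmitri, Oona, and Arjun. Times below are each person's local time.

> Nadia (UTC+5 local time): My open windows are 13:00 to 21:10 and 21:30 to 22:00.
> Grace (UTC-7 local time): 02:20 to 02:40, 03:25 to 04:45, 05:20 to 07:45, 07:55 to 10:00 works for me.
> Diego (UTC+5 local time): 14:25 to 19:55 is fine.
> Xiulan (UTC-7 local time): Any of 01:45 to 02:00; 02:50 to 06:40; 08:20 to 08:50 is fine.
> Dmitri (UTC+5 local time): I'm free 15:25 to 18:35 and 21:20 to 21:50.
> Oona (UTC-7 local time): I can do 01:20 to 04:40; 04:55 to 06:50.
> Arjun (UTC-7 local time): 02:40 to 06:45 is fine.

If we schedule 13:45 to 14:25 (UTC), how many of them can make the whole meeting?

3

Nadia in UTC: 08:00-16:10, 16:30-17:00 (subtract 5h to convert from UTC+5).
Grace in UTC: 09:20-09:40, 10:25-11:45, 12:20-14:45, 14:55-17:00 (add 7h to convert from UTC-7).
Diego in UTC: 09:25-14:55 (subtract 5h to convert from UTC+5).
Xiulan in UTC: 08:45-09:00, 09:50-13:40, 15:20-15:50 (add 7h to convert from UTC-7).
Dmitri in UTC: 10:25-13:35, 16:20-16:50 (subtract 5h to convert from UTC+5).
Oona in UTC: 08:20-11:40, 11:55-13:50 (add 7h to convert from UTC-7).
Arjun in UTC: 09:40-13:45 (add 7h to convert from UTC-7).
Nadia, Grace, and Diego can make the full 13:45-14:25 slot — that's 3.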